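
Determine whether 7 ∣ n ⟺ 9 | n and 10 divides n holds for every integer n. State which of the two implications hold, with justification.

Neither implication holds.

(⇒) This fails: take n = 7. Certainly 7 ∣ 7, but 9 ∤ 7.

(⇐) This fails: take n = 90. Both 9 ∣ 90 and 10 ∣ 90, yet 90 is not a multiple of 7 (since 90 = 12·7 + 6), so 7 ∤ 90.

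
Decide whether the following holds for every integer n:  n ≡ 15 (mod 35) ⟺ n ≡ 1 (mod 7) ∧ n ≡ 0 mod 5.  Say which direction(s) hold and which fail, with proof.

(←) If n ≡ 1 (mod 7) and n ≡ 0 (mod 5), then by the Chinese remainder theorem n ≡ 15 (mod 35). This is exactly n ≡ 15 (mod 35).

(→) Suppose n ≡ 15 (mod 35); write n = 35j + 15. Since 7 ∣ 35, reducing mod 7 gives n ≡ 15 ≡ 1 (mod 7); since 5 ∣ 35, reducing mod 5 gives n ≡ 15 ≡ 0 (mod 5).

Both implications hold.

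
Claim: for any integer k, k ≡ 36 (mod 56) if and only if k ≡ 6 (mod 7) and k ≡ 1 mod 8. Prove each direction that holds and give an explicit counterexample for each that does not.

[⇒] This fails: k = 36 gives 36 ≡ 36 (mod 56) but 36 ≡ 1 (mod 7), so the conjunction on the right does not hold.

[⇐] This fails: k = 41 satisfies both congruences on the right (41 ≡ 6 mod 7 and 41 ≡ 1 mod 8) yet 41 ≡ 41 (mod 56), not 36.

Neither implication holds.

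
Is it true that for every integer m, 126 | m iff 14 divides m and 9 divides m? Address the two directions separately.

Forward direction. If 126 ∣ m, write m = 126q. Since 126 = 9·14, m = 14·(9q), so 14 ∣ m; and since 126 = 14·9, m = 9·(14q), so 9 ∣ m.

Converse. Suppose 14 ∣ m and 9 ∣ m. Any common multiple of 14 and 9 is a multiple of their lcm; here gcd(14, 9) = 1, so lcm(14, 9) = 14·9 = 126, so 126 ∣ m.

Both directions hold.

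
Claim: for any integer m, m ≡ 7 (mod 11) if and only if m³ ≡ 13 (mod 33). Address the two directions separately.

Not equivalent: only (⇐) holds.

(⟹) This fails: take m = 18. Then 18 ≡ 7 (mod 11), but 18³ = 5832 ≡ 24 (mod 33), not 13.

(⟸) Conversely, the residues r modulo 33 with r³ ≡ 13 (mod 33) are exactly {7}, and each is ≡ 7 (mod 11).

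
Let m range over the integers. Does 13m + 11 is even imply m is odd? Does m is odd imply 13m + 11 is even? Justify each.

Both directions hold; the statement is true.

Forward direction. Suppose 13m + 11 is even. Since 13 is odd, 13m and m have the same parity, so 13m + 11 ≡ m + 11 (mod 2). As 11 is odd, 13m + 11 is even exactly when m is odd. Thus m is odd.

Converse. Suppose m is odd; write m = 2j + 1. Then 13m + 11 = 13·(2j + 1) + 11 = 2·13j + 24, which is even.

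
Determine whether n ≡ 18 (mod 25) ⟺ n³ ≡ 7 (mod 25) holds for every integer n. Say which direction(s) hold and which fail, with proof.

(→) Suppose n ≡ 18 (mod 25). Write n = 25j + 18. Then (25j + 18)³ = 15625j³ + 33750j² + 24300j + 5832 = 25(625j³ + 1350j² + 972j + 233) + 7, so n³ ≡ 7 (mod 25).

(←) Conversely, suppose n³ ≡ 7 (mod 25). The only residue r in {0, …, 24} with r³ ≡ 7 (mod 25) is r = 18, so n ≡ 18 (mod 25).

The biconditional holds.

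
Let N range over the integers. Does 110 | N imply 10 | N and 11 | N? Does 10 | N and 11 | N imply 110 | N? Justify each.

Both directions hold; the statement is true.

(⟸) Suppose 10 ∣ N and 11 ∣ N. Any common multiple of 10 and 11 is a multiple of their lcm; here gcd(10, 11) = 1, so lcm(10, 11) = 10·11 = 110, so 110 ∣ N.

(⟹) If 110 ∣ N, write N = 110q. Since 110 = 11·10, N = 10·(11q), so 10 ∣ N; and since 110 = 10·11, N = 11·(10q), so 11 ∣ N.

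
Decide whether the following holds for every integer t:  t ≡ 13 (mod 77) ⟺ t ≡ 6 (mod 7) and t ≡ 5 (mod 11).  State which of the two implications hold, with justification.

Both directions fail.

[⇒] This fails: t = 13 gives 13 ≡ 13 (mod 77) but 13 ≡ 2 (mod 11), so the conjunction on the right does not hold.

[⇐] This fails: t = 27 satisfies both congruences on the right (27 ≡ 6 mod 7 and 27 ≡ 5 mod 11) yet 27 ≡ 27 (mod 77), not 13.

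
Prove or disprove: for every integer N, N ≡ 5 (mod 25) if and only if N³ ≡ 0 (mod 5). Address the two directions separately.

(←) This fails: take N = 0. Then 0³ = 0 ≡ 0 (mod 5), yet 0 ≡ 0 (mod 25), not 5.

(→) Suppose N ≡ 5 (mod 25). Then N³ ≡ 5³ = 125 (mod 25), and since 5 ∣ 25, also N³ ≡ 0 (mod 5).

Only the forward implication holds.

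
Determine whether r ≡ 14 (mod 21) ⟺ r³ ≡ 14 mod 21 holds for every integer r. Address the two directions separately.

(⟸) Suppose r³ ≡ 14 (mod 21). The only residue r in {0, …, 20} with r³ ≡ 14 (mod 21) is r = 14, so r ≡ 14 (mod 21).

(⟹) Suppose r ≡ 14 (mod 21). Write r = 21j + 14. Then (21j + 14)³ = 9261j³ + 18522j² + 12348j + 2744 = 21(441j³ + 882j² + 588j + 130) + 14, so r³ ≡ 14 (mod 21).

Equivalent; both directions hold.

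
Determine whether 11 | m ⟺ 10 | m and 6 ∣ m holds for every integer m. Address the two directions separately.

(⇒) This fails: take m = 11. Certainly 11 ∣ 11, but 10 ∤ 11.

(⇐) This fails: take m = 30. Both 10 ∣ 30 and 6 ∣ 30, yet 30 is not a multiple of 11 (since 30 = 2·11 + 8), so 11 ∤ 30.

Both directions fail.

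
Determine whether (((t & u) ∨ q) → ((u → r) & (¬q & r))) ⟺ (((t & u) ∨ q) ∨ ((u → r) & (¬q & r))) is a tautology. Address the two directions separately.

(⟹) This fails. Under t = F, r = F, u = F, q = F, the left side is true but the right side is false.

(⟸) This fails. Under t = T, r = F, u = T, q = F, the left side is false but the right side is true.

(⇒) fails and (⇐) fails.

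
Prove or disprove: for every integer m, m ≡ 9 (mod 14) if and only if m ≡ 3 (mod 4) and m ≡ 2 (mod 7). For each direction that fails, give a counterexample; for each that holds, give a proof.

(⟸) If m ≡ 3 (mod 4) and m ≡ 2 (mod 7), then by the Chinese remainder theorem m ≡ 23 (mod 28). Since 23 ≡ 9 (mod 14) and 14 ∣ 28, we get m ≡ 9 (mod 14).

(⟹) This fails: m = 9 gives 9 ≡ 9 (mod 14) but 9 ≡ 1 (mod 4), so the conjunction on the right does not hold.

Only the converse holds.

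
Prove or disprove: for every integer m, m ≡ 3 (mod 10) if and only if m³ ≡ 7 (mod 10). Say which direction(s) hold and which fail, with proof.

Both directions hold; the statement is true.

(→) Suppose m ≡ 3 (mod 10). Write m = 10j + 3. Then (10j + 3)³ = 1000j³ + 900j² + 270j + 27 = 10(100j³ + 90j² + 27j + 2) + 7, so m³ ≡ 7 (mod 10).

(←) Conversely, suppose m³ ≡ 7 (mod 10). The only residue r in {0, …, 9} with r³ ≡ 7 (mod 10) is r = 3, so m ≡ 3 (mod 10).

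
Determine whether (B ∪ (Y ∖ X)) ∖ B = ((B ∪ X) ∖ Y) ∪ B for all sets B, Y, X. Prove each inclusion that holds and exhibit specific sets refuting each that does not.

(⊆) fails and (⊇) fails.

Forward inclusion. This inclusion fails. Take B = ∅, Y = {1}, X = ∅; then 1 ∈ (B ∪ (Y ∖ X)) ∖ B but 1 ∉ ((B ∪ X) ∖ Y) ∪ B.

Reverse inclusion. This inclusion fails. Take B = {1}, Y = ∅, X = ∅; then 1 ∈ ((B ∪ X) ∖ Y) ∪ B but 1 ∉ (B ∪ (Y ∖ X)) ∖ B.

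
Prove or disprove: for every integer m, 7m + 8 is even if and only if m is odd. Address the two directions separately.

(⇒) fails and (⇐) fails.

[⇒] This fails: m = 0 gives 7m + 8 = 8, which is even, but 0 is even, not odd.

[⇐] This also fails: m = 5 is odd, but 7m + 8 = 43 is odd, not even.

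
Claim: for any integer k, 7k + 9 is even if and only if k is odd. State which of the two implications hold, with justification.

The biconditional holds.

Forward direction. Suppose 7k + 9 is even. Since 7 is odd, 7k and k have the same parity, so 7k + 9 ≡ k + 9 (mod 2). As 9 is odd, 7k + 9 is even exactly when k is odd. Thus k is odd.

Converse. Suppose k is odd; write k = 2j + 1. Then 7k + 9 = 7·(2j + 1) + 9 = 2·7j + 16, which is even.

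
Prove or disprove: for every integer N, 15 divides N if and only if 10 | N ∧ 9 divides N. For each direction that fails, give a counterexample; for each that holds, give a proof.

Only the reverse direction holds.

(⇒) This fails: take N = 15. Certainly 15 ∣ 15, but 10 ∤ 15.

(⇐) Suppose 10 ∣ N and 9 ∣ N. Any common multiple of 10 and 9 is a multiple of their lcm; here gcd(10, 9) = 1, so lcm(10, 9) = 10·9 = 90, so 90 ∣ N. Since 15 ∣ 90, it follows that 15 ∣ N.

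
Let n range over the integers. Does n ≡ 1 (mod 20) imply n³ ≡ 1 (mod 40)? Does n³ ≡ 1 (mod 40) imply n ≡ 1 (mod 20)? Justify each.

[⇒] This fails: take n = 21. Then 21 ≡ 1 (mod 20), but 21³ = 9261 ≡ 21 (mod 40), not 1.

[⇐] Conversely, the residues r modulo 40 with r³ ≡ 1 (mod 40) are exactly {1}, and each is ≡ 1 (mod 20).

Only the converse holds.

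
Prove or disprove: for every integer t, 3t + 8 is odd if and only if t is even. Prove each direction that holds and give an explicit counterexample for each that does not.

(⇒) This fails: t = 7 gives 3t + 8 = 29, which is odd, but 7 is odd, not even.

(⇐) This also fails: t = 2 is even, but 3t + 8 = 14 is even, not odd.

Neither direction holds.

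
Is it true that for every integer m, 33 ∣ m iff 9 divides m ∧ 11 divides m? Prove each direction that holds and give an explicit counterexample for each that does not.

Forward direction. This fails: take m = 33. Certainly 33 ∣ 33, but 9 ∤ 33.

Converse. Suppose 9 ∣ m and 11 ∣ m. Any common multiple of 9 and 11 is a multiple of their lcm; here gcd(9, 11) = 1, so lcm(9, 11) = 9·11 = 99, so 99 ∣ m. Since 33 ∣ 99, it follows that 33 ∣ m.

Only the converse holds.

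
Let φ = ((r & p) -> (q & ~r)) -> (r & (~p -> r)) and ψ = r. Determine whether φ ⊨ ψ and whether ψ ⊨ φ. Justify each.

(⟹) Assume the antecedent. If q is true, the antecedent forces (q = T, p = F, r = T) or (q = T, p = T, r = T), and r holds there. If q is false, the antecedent forces (q = F, p = F, r = T) or (q = F, p = T, r = T), and r holds there. Either way r holds.

(⟸) Assume the antecedent. If q is true, the antecedent forces (q = T, p = F, r = T) or (q = T, p = T, r = T), and the consequent holds there. If q is false, the antecedent forces (q = F, p = F, r = T) or (q = F, p = T, r = T), and the consequent holds there. Either way the consequent holds.

Equivalent; both directions hold.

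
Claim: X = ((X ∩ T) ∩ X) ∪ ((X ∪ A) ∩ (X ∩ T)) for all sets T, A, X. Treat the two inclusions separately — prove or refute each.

(⟸) Let x ∈ ((X ∩ T) ∩ X) ∪ ((X ∪ A) ∩ (X ∩ T)). Then either x ∈ T ∩ X and x ∉ A; or x ∈ T ∩ A ∩ X. In each case x ∈ X, so ((X ∩ T) ∩ X) ∪ ((X ∪ A) ∩ (X ∩ T)) ⊆ X.

(⟹) This inclusion fails. Take T = ∅, A = ∅, X = {1}; then 1 ∈ X but 1 ∉ ((X ∩ T) ∩ X) ∪ ((X ∪ A) ∩ (X ∩ T)).

(⊆) fails; (⊇) holds.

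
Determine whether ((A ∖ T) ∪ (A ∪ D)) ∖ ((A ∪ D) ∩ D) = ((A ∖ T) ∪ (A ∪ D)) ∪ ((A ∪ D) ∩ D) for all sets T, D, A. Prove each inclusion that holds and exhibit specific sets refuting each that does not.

(⊆) Let x ∈ ((A ∖ T) ∪ (A ∪ D)) ∖ ((A ∪ D) ∩ D). Then either x ∈ A and x ∉ T, D; or x ∈ T ∩ A and x ∉ D. In each case x ∈ ((A ∖ T) ∪ (A ∪ D)) ∪ ((A ∪ D) ∩ D), so ((A ∖ T) ∪ (A ∪ D)) ∖ ((A ∪ D) ∩ D) ⊆ ((A ∖ T) ∪ (A ∪ D)) ∪ ((A ∪ D) ∩ D).

(⊇) This inclusion fails. Take T = ∅, D = {1}, A = ∅; then 1 ∈ ((A ∖ T) ∪ (A ∪ D)) ∪ ((A ∪ D) ∩ D) but 1 ∉ ((A ∖ T) ∪ (A ∪ D)) ∖ ((A ∪ D) ∩ D).

Only the forward inclusion holds.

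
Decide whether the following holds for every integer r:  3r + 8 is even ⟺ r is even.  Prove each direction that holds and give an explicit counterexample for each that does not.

Equivalent; both directions hold.

(⇒) Suppose 3r + 8 is even. Since 3 is odd, 3r and r have the same parity, so 3r + 8 ≡ r + 8 (mod 2). As 8 is even, 3r + 8 is even exactly when r is even. Thus r is even.

(⇐) Conversely, suppose r is even; write r = 2j. Then 3r + 8 = 3·(2j) + 8 = 2·3j + 8, which is even.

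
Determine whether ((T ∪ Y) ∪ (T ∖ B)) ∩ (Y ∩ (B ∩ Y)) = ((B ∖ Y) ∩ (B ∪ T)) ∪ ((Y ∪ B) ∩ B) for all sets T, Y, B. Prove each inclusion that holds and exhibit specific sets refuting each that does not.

Only the forward inclusion holds.

(⊇) This inclusion fails. Take T = ∅, Y = ∅, B = {1}; then 1 ∈ ((B ∖ Y) ∩ (B ∪ T)) ∪ ((Y ∪ B) ∩ B) but 1 ∉ ((T ∪ Y) ∪ (T ∖ B)) ∩ (Y ∩ (B ∩ Y)).

(⊆) Let x ∈ ((T ∪ Y) ∪ (T ∖ B)) ∩ (Y ∩ (B ∩ Y)). Then either x ∈ Y ∩ B and x ∉ T; or x ∈ T ∩ Y ∩ B. In each case x ∈ ((B ∖ Y) ∩ (B ∪ T)) ∪ ((Y ∪ B) ∩ B), so ((T ∪ Y) ∪ (T ∖ B)) ∩ (Y ∩ (B ∩ Y)) ⊆ ((B ∖ Y) ∩ (B ∪ T)) ∪ ((Y ∪ B) ∩ B).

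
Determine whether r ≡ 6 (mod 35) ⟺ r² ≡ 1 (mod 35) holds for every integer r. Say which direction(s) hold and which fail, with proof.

[⇒] Suppose r ≡ 6 (mod 35). Write r = 35j + 6. Then (35j + 6)² = 1225j² + 420j + 36 = 35(35j² + 12j + 1) + 1, so r² ≡ 1 (mod 35).

[⇐] This fails: take r = 1. Then 1² = 1 ≡ 1 (mod 35), yet 1 ≡ 1 (mod 35), not 6.

The forward direction holds; the converse fails.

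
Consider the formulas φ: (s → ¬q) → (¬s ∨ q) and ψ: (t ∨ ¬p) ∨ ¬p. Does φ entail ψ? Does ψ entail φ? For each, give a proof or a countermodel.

Both directions fail.

[⇒] This fails. Under s = F, q = F, t = F, p = T, the left side is true but the right side is false.

[⇐] This fails. Under s = T, q = F, t = F, p = F, the left side is false but the right side is true.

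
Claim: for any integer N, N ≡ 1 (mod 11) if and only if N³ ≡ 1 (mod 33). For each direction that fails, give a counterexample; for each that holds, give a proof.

(⟹) This fails: take N = 12. Then 12 ≡ 1 (mod 11), but 12³ = 1728 ≡ 12 (mod 33), not 1.

(⟸) Conversely, the residues r modulo 33 with r³ ≡ 1 (mod 33) are exactly {1}, and each is ≡ 1 (mod 11).

(⇒) fails; (⇐) holds.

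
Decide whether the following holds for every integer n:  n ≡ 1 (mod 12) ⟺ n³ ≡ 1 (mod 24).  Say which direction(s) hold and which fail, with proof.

The forward direction fails; the converse holds.

[⇒] This fails: take n = 13. Then 13 ≡ 1 (mod 12), but 13³ = 2197 ≡ 13 (mod 24), not 1.

[⇐] Conversely, the residues r modulo 24 with r³ ≡ 1 (mod 24) are exactly {1}, and each is ≡ 1 (mod 12).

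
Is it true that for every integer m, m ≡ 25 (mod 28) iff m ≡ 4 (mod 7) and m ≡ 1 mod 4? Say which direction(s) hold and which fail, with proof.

Equivalent; both directions hold.

(⇒) Suppose m ≡ 25 (mod 28); write m = 28j + 25. Since 7 ∣ 28, reducing mod 7 gives m ≡ 25 ≡ 4 (mod 7); since 4 ∣ 28, reducing mod 4 gives m ≡ 25 ≡ 1 (mod 4).

(⇐) Conversely, if m ≡ 4 (mod 7) and m ≡ 1 (mod 4), then by the Chinese remainder theorem m ≡ 25 (mod 28). This is exactly m ≡ 25 (mod 28).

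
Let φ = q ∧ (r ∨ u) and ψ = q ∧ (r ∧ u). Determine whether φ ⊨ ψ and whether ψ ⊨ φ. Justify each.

The forward direction fails; the converse holds.

(→) This fails. Under u = T, r = F, q = T, the left side is true but the right side is false.

(←) Assume the antecedent. If u is true, the antecedent forces (u = T, r = T, q = T), and q ∧ (r ∨ u) holds there. If u is false, the antecedent cannot hold. Either way q ∧ (r ∨ u) holds.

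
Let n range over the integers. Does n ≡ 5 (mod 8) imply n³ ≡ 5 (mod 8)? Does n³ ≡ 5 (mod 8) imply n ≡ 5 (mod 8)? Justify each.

(⟹) Suppose n ≡ 5 (mod 8). Write n = 8j + 5. Then (8j + 5)³ = 512j³ + 960j² + 600j + 125 = 8(64j³ + 120j² + 75j + 15) + 5, so n³ ≡ 5 (mod 8).

(⟸) Conversely, suppose n³ ≡ 5 (mod 8). The only residue r in {0, …, 7} with r³ ≡ 5 (mod 8) is r = 5, so n ≡ 5 (mod 8).

Both directions hold; the statement is true.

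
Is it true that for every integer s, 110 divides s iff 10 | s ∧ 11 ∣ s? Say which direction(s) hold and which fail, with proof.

Equivalent; both directions hold.

(⟸) Suppose 10 ∣ s and 11 ∣ s. Any common multiple of 10 and 11 is a multiple of their lcm; here gcd(10, 11) = 1, so lcm(10, 11) = 10·11 = 110, so 110 ∣ s.

(⟹) If 110 ∣ s, write s = 110q. Since 110 = 11·10, s = 10·(11q), so 10 ∣ s; and since 110 = 10·11, s = 11·(10q), so 11 ∣ s.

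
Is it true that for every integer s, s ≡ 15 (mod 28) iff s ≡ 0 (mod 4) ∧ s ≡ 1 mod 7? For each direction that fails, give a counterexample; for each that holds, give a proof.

(⇒) This fails: s = 15 gives 15 ≡ 15 (mod 28) but 15 ≡ 3 (mod 4), so the conjunction on the right does not hold.

(⇐) This fails: s = 8 satisfies both congruences on the right (8 ≡ 0 mod 4 and 8 ≡ 1 mod 7) yet 8 ≡ 8 (mod 28), not 15.

Neither implication holds.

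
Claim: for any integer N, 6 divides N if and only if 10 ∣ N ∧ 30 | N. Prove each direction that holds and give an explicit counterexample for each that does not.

Only the converse holds.

(⇐) Suppose 10 ∣ N and 30 ∣ N. Any common multiple of 10 and 30 is a multiple of their lcm; here lcm(10, 30) = 10·30/gcd(10, 30) = 300/10 = 30, so 30 ∣ N. Since 6 ∣ 30, it follows that 6 ∣ N.

(⇒) This fails: take N = 6. Certainly 6 ∣ 6, but 10 ∤ 6.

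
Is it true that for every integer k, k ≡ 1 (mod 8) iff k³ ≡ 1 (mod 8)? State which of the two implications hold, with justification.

The biconditional holds.

(⟸) Suppose k³ ≡ 1 (mod 8). The only residue r in {0, …, 7} with r³ ≡ 1 (mod 8) is r = 1, so k ≡ 1 (mod 8).

(⟹) Suppose k ≡ 1 (mod 8). Write k = 8j + 1. Then (8j + 1)³ = 512j³ + 192j² + 24j + 1 = 8(64j³ + 24j² + 3j) + 1, so k³ ≡ 1 (mod 8).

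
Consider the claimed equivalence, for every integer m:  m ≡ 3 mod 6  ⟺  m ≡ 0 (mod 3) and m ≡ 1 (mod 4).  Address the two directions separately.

(⇒) This fails: m = 3 gives 3 ≡ 3 (mod 6) but 3 ≡ 3 (mod 4), so the conjunction on the right does not hold.

(⇐) Conversely, if m ≡ 0 (mod 3) and m ≡ 1 (mod 4), then by the Chinese remainder theorem m ≡ 9 (mod 12). Since 9 ≡ 3 (mod 6) and 6 ∣ 12, we get m ≡ 3 (mod 6).

Only the converse holds.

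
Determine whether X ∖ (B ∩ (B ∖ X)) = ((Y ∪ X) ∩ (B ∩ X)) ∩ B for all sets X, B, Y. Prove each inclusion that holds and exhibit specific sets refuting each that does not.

The sets are not equal: only the reverse inclusion holds.

(⊆) This inclusion fails. Take X = {1}, B = ∅, Y = ∅; then 1 ∈ X ∖ (B ∩ (B ∖ X)) but 1 ∉ ((Y ∪ X) ∩ (B ∩ X)) ∩ B.

(⊇) Let x ∈ ((Y ∪ X) ∩ (B ∩ X)) ∩ B. Then either x ∈ X ∩ B and x ∉ Y; or x ∈ X ∩ B ∩ Y. In each case x ∈ X ∖ (B ∩ (B ∖ X)), so ((Y ∪ X) ∩ (B ∩ X)) ∩ B ⊆ X ∖ (B ∩ (B ∖ X)).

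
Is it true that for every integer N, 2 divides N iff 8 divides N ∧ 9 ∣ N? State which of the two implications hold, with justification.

Forward direction. This fails: take N = 2. Certainly 2 ∣ 2, but 8 ∤ 2.

Converse. Suppose 8 ∣ N and 9 ∣ N. Any common multiple of 8 and 9 is a multiple of their lcm; here gcd(8, 9) = 1, so lcm(8, 9) = 8·9 = 72, so 72 ∣ N. Since 2 ∣ 72, it follows that 2 ∣ N.

The forward direction fails; the converse holds.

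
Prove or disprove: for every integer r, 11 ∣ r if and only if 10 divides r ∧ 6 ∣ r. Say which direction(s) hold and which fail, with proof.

(⇒) fails and (⇐) fails.

Forward direction. This fails: take r = 11. Certainly 11 ∣ 11, but 10 ∤ 11.

Converse. This fails: take r = 30. Both 10 ∣ 30 and 6 ∣ 30, yet 30 is not a multiple of 11 (since 30 = 2·11 + 8), so 11 ∤ 30.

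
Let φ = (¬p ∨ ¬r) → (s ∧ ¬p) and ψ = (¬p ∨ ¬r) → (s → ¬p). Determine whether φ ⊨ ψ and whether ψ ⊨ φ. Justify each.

Only the forward direction holds.

(⇒) Assume the antecedent. If p is true, the antecedent forces (p = T, s = F, r = T) or (p = T, s = T, r = T), and (¬p ∨ ¬r) → (s → ¬p) holds there. If p is false, (¬p ∨ ¬r) → (s → ¬p) reduces to true regardless of the other variables. Either way (¬p ∨ ¬r) → (s → ¬p) holds.

(⇐) This fails. Under p = F, s = F, r = F, the left side is false but the right side is true.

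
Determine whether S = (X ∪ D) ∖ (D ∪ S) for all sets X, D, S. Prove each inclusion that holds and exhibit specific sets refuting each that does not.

(⟹) This inclusion fails. Take X = ∅, D = ∅, S = {1}; then 1 ∈ S but 1 ∉ (X ∪ D) ∖ (D ∪ S).

(⟸) This inclusion fails. Take X = {1}, D = ∅, S = ∅; then 1 ∈ (X ∪ D) ∖ (D ∪ S) but 1 ∉ S.

Neither inclusion holds.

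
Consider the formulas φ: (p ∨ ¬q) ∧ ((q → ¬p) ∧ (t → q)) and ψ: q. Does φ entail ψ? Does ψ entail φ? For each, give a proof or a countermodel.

(→) This fails. Under p = F, t = F, q = F, the left side is true but the right side is false.

(←) This fails. Under p = F, t = F, q = T, the left side is false but the right side is true.

Neither direction holds.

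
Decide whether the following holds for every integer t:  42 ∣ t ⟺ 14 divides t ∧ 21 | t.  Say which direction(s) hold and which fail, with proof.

[⇒] If 42 ∣ t, write t = 42q. Since 42 = 3·14, t = 14·(3q), so 14 ∣ t; and since 42 = 2·21, t = 21·(2q), so 21 ∣ t.

[⇐] Suppose 14 ∣ t and 21 ∣ t. Any common multiple of 14 and 21 is a multiple of their lcm; here lcm(14, 21) = 14·21/gcd(14, 21) = 294/7 = 42, so 42 ∣ t.

The biconditional holds.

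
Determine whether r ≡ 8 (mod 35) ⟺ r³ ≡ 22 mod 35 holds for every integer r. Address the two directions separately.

(⇒) holds; (⇐) fails.

(⟹) Suppose r ≡ 8 (mod 35). Write r = 35j + 8. Then (35j + 8)³ = 42875j³ + 29400j² + 6720j + 512 = 35(1225j³ + 840j² + 192j + 14) + 22, so r³ ≡ 22 (mod 35).

(⟸) This fails: take r = 18. Then 18³ = 5832 ≡ 22 (mod 35), yet 18 ≡ 18 (mod 35), not 8.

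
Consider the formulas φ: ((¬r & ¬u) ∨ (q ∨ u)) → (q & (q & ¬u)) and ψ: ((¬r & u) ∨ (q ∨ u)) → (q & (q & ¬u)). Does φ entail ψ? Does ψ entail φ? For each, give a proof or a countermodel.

(⇒) holds; (⇐) fails.

Forward direction. Assume the antecedent. If q is true, the antecedent forces (q = T, u = F, r = F) or (q = T, u = F, r = T), and the consequent holds there. If q is false, the antecedent forces (q = F, u = F, r = T), and the consequent holds there. Either way the consequent holds.

Converse. This fails. Under q = F, u = F, r = F, the left side is false but the right side is true.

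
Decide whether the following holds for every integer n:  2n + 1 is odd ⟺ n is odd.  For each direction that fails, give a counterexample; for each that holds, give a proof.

Only the reverse direction holds.

(→) This fails: take n = 4. Then 2n + 1 = 9, which is odd, yet n = 4 is even, not odd.

(←) Suppose n is odd. Since 2 is even, 2n is even for every n, so 2n + 1 has the same parity as 1, which is odd. Hence 2n + 1 is odd.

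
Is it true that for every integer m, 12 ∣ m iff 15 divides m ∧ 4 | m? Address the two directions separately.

(⇒) This fails: take m = 12. Certainly 12 ∣ 12, but 15 ∤ 12.

(⇐) Suppose 15 ∣ m and 4 ∣ m. Any common multiple of 15 and 4 is a multiple of their lcm; here gcd(15, 4) = 1, so lcm(15, 4) = 15·4 = 60, so 60 ∣ m. Since 12 ∣ 60, it follows that 12 ∣ m.

Only the converse holds.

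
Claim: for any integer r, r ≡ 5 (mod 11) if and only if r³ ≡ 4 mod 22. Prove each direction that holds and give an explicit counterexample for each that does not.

Not equivalent: only (⇐) holds.

(⇒) This fails: take r = 5. Then 5 ≡ 5 (mod 11), but 5³ = 125 ≡ 15 (mod 22), not 4.

(⇐) Conversely, the residues r modulo 22 with r³ ≡ 4 (mod 22) are exactly {16}, and each is ≡ 5 (mod 11).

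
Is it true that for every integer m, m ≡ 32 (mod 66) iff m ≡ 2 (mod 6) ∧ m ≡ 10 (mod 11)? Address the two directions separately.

Equivalent; both directions hold.

Converse. If m ≡ 2 (mod 6) and m ≡ 10 (mod 11), then by the Chinese remainder theorem m ≡ 32 (mod 66). This is exactly m ≡ 32 (mod 66).

Forward direction. Suppose m ≡ 32 (mod 66); write m = 66j + 32. Since 6 ∣ 66, reducing mod 6 gives m ≡ 32 ≡ 2 (mod 6); since 11 ∣ 66, reducing mod 11 gives m ≡ 32 ≡ 10 (mod 11).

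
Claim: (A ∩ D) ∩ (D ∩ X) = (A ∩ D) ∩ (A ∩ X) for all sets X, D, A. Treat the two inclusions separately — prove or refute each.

(⊆) Let x ∈ (A ∩ D) ∩ (D ∩ X). Then x ∈ X ∩ D ∩ A, from which x ∈ (A ∩ D) ∩ (A ∩ X).

(⊇) Let x ∈ (A ∩ D) ∩ (A ∩ X). Then x ∈ X ∩ D ∩ A, from which x ∈ (A ∩ D) ∩ (D ∩ X).

Both inclusions hold.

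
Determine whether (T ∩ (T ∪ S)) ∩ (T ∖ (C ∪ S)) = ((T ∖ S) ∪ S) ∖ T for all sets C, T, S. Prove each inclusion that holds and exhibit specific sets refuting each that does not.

Forward inclusion. This inclusion fails. Take C = ∅, T = {1}, S = ∅; then 1 ∈ (T ∩ (T ∪ S)) ∩ (T ∖ (C ∪ S)) but 1 ∉ ((T ∖ S) ∪ S) ∖ T.

Reverse inclusion. This inclusion fails. Take C = ∅, T = ∅, S = {1}; then 1 ∈ ((T ∖ S) ∪ S) ∖ T but 1 ∉ (T ∩ (T ∪ S)) ∩ (T ∖ (C ∪ S)).

Both inclusions fail.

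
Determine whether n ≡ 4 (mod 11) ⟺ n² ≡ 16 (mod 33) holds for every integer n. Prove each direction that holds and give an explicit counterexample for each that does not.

(⟹) This fails: take n = 15. Then 15 ≡ 4 (mod 11), but 15² = 225 ≡ 27 (mod 33), not 16.

(⟸) This fails: take n = 7. Then 7² = 49 ≡ 16 (mod 33), yet 7 ≡ 7 (mod 11), not 4.

Both directions fail.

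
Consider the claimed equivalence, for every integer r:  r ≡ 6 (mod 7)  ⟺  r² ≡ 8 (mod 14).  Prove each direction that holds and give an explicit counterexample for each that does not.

Both directions fail.

Forward direction. This fails: take r = 13. Then 13 ≡ 6 (mod 7), but 13² = 169 ≡ 1 (mod 14), not 8.

Converse. This fails: take r = 8. Then 8² = 64 ≡ 8 (mod 14), yet 8 ≡ 1 (mod 7), not 6.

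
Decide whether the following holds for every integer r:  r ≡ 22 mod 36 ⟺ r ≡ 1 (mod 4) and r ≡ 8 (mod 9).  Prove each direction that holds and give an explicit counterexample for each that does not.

(⇒) This fails: r = 22 gives 22 ≡ 22 (mod 36) but 22 ≡ 2 (mod 4), so the conjunction on the right does not hold.

(⇐) This fails: r = 17 satisfies both congruences on the right (17 ≡ 1 mod 4 and 17 ≡ 8 mod 9) yet 17 ≡ 17 (mod 36), not 22.

Neither implication holds.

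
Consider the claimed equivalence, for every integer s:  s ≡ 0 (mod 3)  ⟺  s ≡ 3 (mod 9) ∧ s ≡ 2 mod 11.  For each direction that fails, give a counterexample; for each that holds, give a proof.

Not equivalent: only (⇐) holds.

[⇒] This fails: s = 0 gives 0 ≡ 0 (mod 3) but 0 ≡ 0 (mod 9), so the conjunction on the right does not hold.

[⇐] Conversely, if s ≡ 3 (mod 9) and s ≡ 2 (mod 11), then by the Chinese remainder theorem s ≡ 57 (mod 99). Since 57 ≡ 0 (mod 3) and 3 ∣ 99, we get s ≡ 0 (mod 3).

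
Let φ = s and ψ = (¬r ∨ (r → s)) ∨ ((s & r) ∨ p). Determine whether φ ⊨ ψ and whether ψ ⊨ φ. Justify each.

Only the forward direction holds.

(→) Assume the antecedent. If p is true, (¬r ∨ (r → s)) ∨ ((s & r) ∨ p) reduces to true regardless of the other variables. If p is false, the antecedent forces (p = F, r = F, s = T) or (p = F, r = T, s = T), and (¬r ∨ (r → s)) ∨ ((s & r) ∨ p) holds there. Either way (¬r ∨ (r → s)) ∨ ((s & r) ∨ p) holds.

(←) This fails. Under p = F, r = F, s = F, the left side is false but the right side is true.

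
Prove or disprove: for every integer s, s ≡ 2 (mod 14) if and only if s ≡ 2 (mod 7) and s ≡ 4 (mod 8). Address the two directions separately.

Not equivalent: only (⇐) holds.

[⇒] This fails: s = 16 gives 16 ≡ 2 (mod 14) but 16 ≡ 0 (mod 8), so the conjunction on the right does not hold.

[⇐] Conversely, if s ≡ 2 (mod 7) and s ≡ 4 (mod 8), then by the Chinese remainder theorem s ≡ 44 (mod 56). Since 44 ≡ 2 (mod 14) and 14 ∣ 56, we get s ≡ 2 (mod 14).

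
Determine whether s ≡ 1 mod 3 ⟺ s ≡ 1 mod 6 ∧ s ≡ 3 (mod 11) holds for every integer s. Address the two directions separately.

The forward direction fails; the converse holds.

(⇒) This fails: s = 1 gives 1 ≡ 1 (mod 3) but 1 ≡ 1 (mod 11), so the conjunction on the right does not hold.

(⇐) Conversely, if s ≡ 1 (mod 6) and s ≡ 3 (mod 11), then by the Chinese remainder theorem s ≡ 25 (mod 66). Since 25 ≡ 1 (mod 3) and 3 ∣ 66, we get s ≡ 1 (mod 3).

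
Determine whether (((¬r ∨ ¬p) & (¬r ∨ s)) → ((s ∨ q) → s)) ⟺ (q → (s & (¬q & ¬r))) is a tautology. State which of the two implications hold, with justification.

[⇒] This fails. Under p = F, r = T, s = F, q = T, the left side is true but the right side is false.

[⇐] Assume the antecedent. If q is true, the antecedent cannot hold. If q is false, the consequent reduces to true regardless of the other variables. Either way the consequent holds.

(⇒) fails; (⇐) holds.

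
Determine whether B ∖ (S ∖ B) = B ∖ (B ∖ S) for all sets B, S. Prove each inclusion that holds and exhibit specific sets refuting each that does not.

(⊆) This inclusion fails. Take B = {1}, S = ∅; then 1 ∈ B ∖ (S ∖ B) but 1 ∉ B ∖ (B ∖ S).

(⊇) Let x ∈ B ∖ (B ∖ S). Then x ∈ B ∩ S, from which x ∈ B ∖ (S ∖ B).

(⊆) fails; (⊇) holds.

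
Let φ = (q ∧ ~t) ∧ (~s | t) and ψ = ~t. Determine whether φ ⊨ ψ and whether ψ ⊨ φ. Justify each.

(⇒) Assume the antecedent. If q is true, the antecedent forces (q = T, t = F, s = F), and ~t holds there. If q is false, the antecedent cannot hold. Either way ~t holds.

(⇐) This fails. Under q = F, t = F, s = F, the left side is false but the right side is true.

Not equivalent: only (⇒) holds.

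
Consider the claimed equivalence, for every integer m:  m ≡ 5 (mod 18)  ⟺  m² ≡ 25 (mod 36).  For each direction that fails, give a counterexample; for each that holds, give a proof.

(⟹) Suppose m ≡ 5 (mod 18). Working modulo 36, m ∈ {5, 23}; for each such r, r² ≡ 25 (mod 36).

(⟸) This fails: take m = 13. Then 13² = 169 ≡ 25 (mod 36), yet 13 ≡ 13 (mod 18), not 5.

Only the forward direction holds.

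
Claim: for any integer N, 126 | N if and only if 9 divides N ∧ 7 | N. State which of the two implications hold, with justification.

Not equivalent: only (⇒) holds.

(⇒) If 126 ∣ N, write N = 126q. Since 126 = 14·9, N = 9·(14q), so 9 ∣ N; and since 126 = 18·7, N = 7·(18q), so 7 ∣ N.

(⇐) This fails: take N = 63. Both 9 ∣ 63 and 7 ∣ 63, yet 63 is not a multiple of 126 (since 63 = 0·126 + 63), so 126 ∤ 63.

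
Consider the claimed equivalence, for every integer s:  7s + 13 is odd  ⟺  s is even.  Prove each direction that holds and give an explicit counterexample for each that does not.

Both directions hold.

(⟹) Suppose 7s + 13 is odd. Since 7 is odd, 7s and s have the same parity, so 7s + 13 ≡ s + 13 (mod 2). As 13 is odd, 7s + 13 is odd exactly when s is even. Thus s is even.

(⟸) Conversely, suppose s is even; write s = 2j. Then 7s + 13 = 7·(2j) + 13 = 2·7j + 13, which is odd.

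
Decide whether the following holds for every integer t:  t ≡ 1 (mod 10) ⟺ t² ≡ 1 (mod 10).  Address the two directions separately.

(⇒) holds; (⇐) fails.

(⟹) Suppose t ≡ 1 (mod 10). Write t = 10j + 1. Then (10j + 1)² = 100j² + 20j + 1 = 10(10j² + 2j) + 1, so t² ≡ 1 (mod 10).

(⟸) This fails: take t = 9. Then 9² = 81 ≡ 1 (mod 10), yet 9 ≡ 9 (mod 10), not 1.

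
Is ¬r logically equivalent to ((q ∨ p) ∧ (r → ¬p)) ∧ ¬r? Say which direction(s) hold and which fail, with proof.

(⇒) fails; (⇐) holds.

(⟹) This fails. Under r = F, q = F, p = F, the left side is true but the right side is false.

(⟸) Assume the antecedent. If r is true, the antecedent cannot hold. If r is false, ¬r reduces to true regardless of the other variables. Either way ¬r holds.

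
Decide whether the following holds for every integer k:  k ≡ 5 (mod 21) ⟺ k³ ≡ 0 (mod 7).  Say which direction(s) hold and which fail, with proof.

Neither direction holds.

Forward direction. This fails: take k = 5. Then 5 ≡ 5 (mod 21), but 5³ = 125 ≡ 6 (mod 7), not 0.

Converse. This fails: take k = 0. Then 0³ = 0 ≡ 0 (mod 7), yet 0 ≡ 0 (mod 21), not 5.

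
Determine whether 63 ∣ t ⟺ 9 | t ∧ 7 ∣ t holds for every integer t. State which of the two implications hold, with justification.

(→) If 63 ∣ t, write t = 63q. Since 63 = 7·9, t = 9·(7q), so 9 ∣ t; and since 63 = 9·7, t = 7·(9q), so 7 ∣ t.

(←) Suppose 9 ∣ t and 7 ∣ t. Any common multiple of 9 and 7 is a multiple of their lcm; here gcd(9, 7) = 1, so lcm(9, 7) = 9·7 = 63, so 63 ∣ t.

Both directions hold; the statement is true.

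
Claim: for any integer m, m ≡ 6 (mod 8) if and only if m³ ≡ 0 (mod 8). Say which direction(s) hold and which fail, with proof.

[⇒] Suppose m ≡ 6 (mod 8). Write m = 8j + 6. Then (8j + 6)³ = 512j³ + 1152j² + 864j + 216 = 8(64j³ + 144j² + 108j + 27) + 0, so m³ ≡ 0 (mod 8).

[⇐] This fails: take m = 0. Then 0³ = 0 ≡ 0 (mod 8), yet 0 ≡ 0 (mod 8), not 6.

The forward direction holds; the converse fails.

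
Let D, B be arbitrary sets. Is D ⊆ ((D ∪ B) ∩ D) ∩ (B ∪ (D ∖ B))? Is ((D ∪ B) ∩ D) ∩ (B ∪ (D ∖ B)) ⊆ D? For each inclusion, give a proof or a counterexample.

Both inclusions hold.

(⟹) Let x ∈ D. Then either x ∈ D and x ∉ B; or x ∈ D ∩ B. In each case x ∈ ((D ∪ B) ∩ D) ∩ (B ∪ (D ∖ B)), so D ⊆ ((D ∪ B) ∩ D) ∩ (B ∪ (D ∖ B)).

(⟸) Let x ∈ ((D ∪ B) ∩ D) ∩ (B ∪ (D ∖ B)). Then either x ∈ D and x ∉ B; or x ∈ D ∩ B. In each case x ∈ D, so ((D ∪ B) ∩ D) ∩ (B ∪ (D ∖ B)) ⊆ D.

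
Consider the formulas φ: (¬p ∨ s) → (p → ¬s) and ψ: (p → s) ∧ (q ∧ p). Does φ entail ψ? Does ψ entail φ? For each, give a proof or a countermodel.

Both directions fail.

[⇒] This fails. Under s = F, p = F, q = F, the left side is true but the right side is false.

[⇐] This fails. Under s = T, p = T, q = T, the left side is false but the right side is true.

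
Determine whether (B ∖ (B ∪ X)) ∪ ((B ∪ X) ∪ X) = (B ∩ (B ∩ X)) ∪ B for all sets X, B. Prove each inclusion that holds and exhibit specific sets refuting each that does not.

Forward inclusion. This inclusion fails. Take X = {1}, B = ∅; then 1 ∈ (B ∖ (B ∪ X)) ∪ ((B ∪ X) ∪ X) but 1 ∉ (B ∩ (B ∩ X)) ∪ B.

Reverse inclusion. Let x ∈ (B ∩ (B ∩ X)) ∪ B. Then either x ∈ B and x ∉ X; or x ∈ X ∩ B. In each case x ∈ (B ∖ (B ∪ X)) ∪ ((B ∪ X) ∪ X), so (B ∩ (B ∩ X)) ∪ B ⊆ (B ∖ (B ∪ X)) ∪ ((B ∪ X) ∪ X).

(⊆) fails; (⊇) holds.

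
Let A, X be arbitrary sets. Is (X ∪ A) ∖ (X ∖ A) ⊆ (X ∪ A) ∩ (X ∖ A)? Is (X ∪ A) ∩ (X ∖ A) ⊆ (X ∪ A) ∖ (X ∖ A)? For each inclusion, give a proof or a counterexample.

Both inclusions fail.

Forward inclusion. This inclusion fails. Take A = {1}, X = ∅; then 1 ∈ (X ∪ A) ∖ (X ∖ A) but 1 ∉ (X ∪ A) ∩ (X ∖ A).

Reverse inclusion. This inclusion fails. Take A = ∅, X = {1}; then 1 ∈ (X ∪ A) ∩ (X ∖ A) but 1 ∉ (X ∪ A) ∖ (X ∖ A).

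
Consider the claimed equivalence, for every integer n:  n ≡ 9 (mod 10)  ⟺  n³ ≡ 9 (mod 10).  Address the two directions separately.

Converse. Suppose n³ ≡ 9 (mod 10). The only residue r in {0, …, 9} with r³ ≡ 9 (mod 10) is r = 9, so n ≡ 9 (mod 10).

Forward direction. Suppose n ≡ 9 (mod 10). Write n = 10j + 9. Then (10j + 9)³ = 1000j³ + 2700j² + 2430j + 729 = 10(100j³ + 270j² + 243j + 72) + 9, so n³ ≡ 9 (mod 10).

Equivalent; both directions hold.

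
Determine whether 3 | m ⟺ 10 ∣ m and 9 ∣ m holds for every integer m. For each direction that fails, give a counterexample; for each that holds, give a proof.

[⇒] This fails: take m = 3. Certainly 3 ∣ 3, but 10 ∤ 3.

[⇐] Suppose 10 ∣ m and 9 ∣ m. Any common multiple of 10 and 9 is a multiple of their lcm; here gcd(10, 9) = 1, so lcm(10, 9) = 10·9 = 90, so 90 ∣ m. Since 3 ∣ 90, it follows that 3 ∣ m.

Only the reverse direction holds.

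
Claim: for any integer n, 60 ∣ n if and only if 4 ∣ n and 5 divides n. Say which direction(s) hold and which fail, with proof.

(→) If 60 ∣ n, write n = 60q. Since 60 = 15·4, n = 4·(15q), so 4 ∣ n; and since 60 = 12·5, n = 5·(12q), so 5 ∣ n.

(←) This fails: take n = 20. Both 4 ∣ 20 and 5 ∣ 20, yet 20 is not a multiple of 60 (since 20 = 0·60 + 20), so 60 ∤ 20.

The forward direction holds; the converse fails.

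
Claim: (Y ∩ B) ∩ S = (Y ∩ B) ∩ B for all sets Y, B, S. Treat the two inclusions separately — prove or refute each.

Only the forward inclusion holds.

Forward inclusion. Let x ∈ (Y ∩ B) ∩ S. Then x ∈ Y ∩ B ∩ S, from which x ∈ (Y ∩ B) ∩ B.

Reverse inclusion. This inclusion fails. Take Y = {1}, B = {1}, S = ∅; then 1 ∈ (Y ∩ B) ∩ B but 1 ∉ (Y ∩ B) ∩ S.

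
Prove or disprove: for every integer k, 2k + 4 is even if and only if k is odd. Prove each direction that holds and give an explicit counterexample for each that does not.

(⇒) This fails: take k = 2. Then 2k + 4 = 8, which is even, yet k = 2 is even, not odd.

(⇐) Suppose k is odd. Since 2 is even, 2k is even for every k, so 2k + 4 has the same parity as 4, which is even. Hence 2k + 4 is even.

Not equivalent: only (⇐) holds.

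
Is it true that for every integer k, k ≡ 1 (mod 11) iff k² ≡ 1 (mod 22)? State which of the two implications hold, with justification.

Both directions fail.

(⟹) This fails: take k = 12. Then 12 ≡ 1 (mod 11), but 12² = 144 ≡ 12 (mod 22), not 1.

(⟸) This fails: take k = 21. Then 21² = 441 ≡ 1 (mod 22), yet 21 ≡ 10 (mod 11), not 1.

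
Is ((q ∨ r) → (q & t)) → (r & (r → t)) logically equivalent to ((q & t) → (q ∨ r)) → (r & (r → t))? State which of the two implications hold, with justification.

Forward direction. This fails. Under q = T, t = F, r = F, the left side is true but the right side is false.

Converse. Assume the antecedent. If q is true, the antecedent forces (q = T, t = T, r = T), and the consequent holds there. If q is false, the antecedent forces (q = F, t = T, r = T), and the consequent holds there. Either way the consequent holds.

Only the converse holds.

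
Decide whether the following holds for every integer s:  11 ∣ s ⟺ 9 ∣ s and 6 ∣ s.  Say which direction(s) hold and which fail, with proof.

Both directions fail.

(⟹) This fails: take s = 11. Certainly 11 ∣ 11, but 9 ∤ 11.

(⟸) This fails: take s = 18. Both 9 ∣ 18 and 6 ∣ 18, yet 18 is not a multiple of 11 (since 18 = 1·11 + 7), so 11 ∤ 18.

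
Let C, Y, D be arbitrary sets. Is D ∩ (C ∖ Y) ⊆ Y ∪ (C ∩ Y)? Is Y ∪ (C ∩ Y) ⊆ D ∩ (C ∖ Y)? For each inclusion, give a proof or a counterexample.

Both inclusions fail.

(⟹) This inclusion fails. Take C = {1}, Y = ∅, D = {1}; then 1 ∈ D ∩ (C ∖ Y) but 1 ∉ Y ∪ (C ∩ Y).

(⟸) This inclusion fails. Take C = ∅, Y = {1}, D = ∅; then 1 ∈ Y ∪ (C ∩ Y) but 1 ∉ D ∩ (C ∖ Y).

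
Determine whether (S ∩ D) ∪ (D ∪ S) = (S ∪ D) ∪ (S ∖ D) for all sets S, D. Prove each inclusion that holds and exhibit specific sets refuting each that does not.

(⟸) Let x ∈ (S ∪ D) ∪ (S ∖ D). Then either x ∈ S and x ∉ D; or x ∈ D and x ∉ S; or x ∈ S ∩ D. In each case x ∈ (S ∩ D) ∪ (D ∪ S), so (S ∪ D) ∪ (S ∖ D) ⊆ (S ∩ D) ∪ (D ∪ S).

(⟹) Let x ∈ (S ∩ D) ∪ (D ∪ S). Then either x ∈ S and x ∉ D; or x ∈ D and x ∉ S; or x ∈ S ∩ D. In each case x ∈ (S ∪ D) ∪ (S ∖ D), so (S ∩ D) ∪ (D ∪ S) ⊆ (S ∪ D) ∪ (S ∖ D).

Both inclusions hold.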